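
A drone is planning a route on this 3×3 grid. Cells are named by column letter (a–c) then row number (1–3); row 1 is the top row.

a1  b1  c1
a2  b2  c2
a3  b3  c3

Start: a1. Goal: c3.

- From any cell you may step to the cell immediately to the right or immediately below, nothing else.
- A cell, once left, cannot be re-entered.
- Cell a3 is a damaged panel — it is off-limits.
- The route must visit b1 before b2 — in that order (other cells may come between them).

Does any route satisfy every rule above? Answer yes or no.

One route that works: a1 → b1 → b2 → b3 → c3.

yes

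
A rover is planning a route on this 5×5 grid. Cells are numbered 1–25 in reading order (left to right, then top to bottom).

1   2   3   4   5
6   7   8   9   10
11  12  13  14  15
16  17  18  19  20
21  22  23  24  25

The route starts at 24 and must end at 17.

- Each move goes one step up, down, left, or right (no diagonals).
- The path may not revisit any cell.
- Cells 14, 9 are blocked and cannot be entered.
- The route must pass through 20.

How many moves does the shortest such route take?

Any route passes through 20 somewhere between 24 and 17. Summing Manhattan distances along the two legs (24 → 20 → 17) gives a lower bound of 2 + 3 = 5 moves.
A route of 5 moves achieves this: 24 → 25 → 20 → 19 → 18 → 17.
Since 5 matches the lower bound, it is optimal.

5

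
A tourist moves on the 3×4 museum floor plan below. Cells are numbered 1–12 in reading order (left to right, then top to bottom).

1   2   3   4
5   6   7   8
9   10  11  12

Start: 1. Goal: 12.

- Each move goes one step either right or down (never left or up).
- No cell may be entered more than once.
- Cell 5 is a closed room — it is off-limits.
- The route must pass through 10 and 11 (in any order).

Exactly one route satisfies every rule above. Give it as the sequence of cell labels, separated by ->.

1 -> 2 -> 6 -> 10 -> 11 -> 12

Moves only go right or down, so the column and row indices never decrease.
Route from 1: right 1 to 2, down 2 to 10, right 2 to 12 — 5 moves in all.
Check: all required cells visited.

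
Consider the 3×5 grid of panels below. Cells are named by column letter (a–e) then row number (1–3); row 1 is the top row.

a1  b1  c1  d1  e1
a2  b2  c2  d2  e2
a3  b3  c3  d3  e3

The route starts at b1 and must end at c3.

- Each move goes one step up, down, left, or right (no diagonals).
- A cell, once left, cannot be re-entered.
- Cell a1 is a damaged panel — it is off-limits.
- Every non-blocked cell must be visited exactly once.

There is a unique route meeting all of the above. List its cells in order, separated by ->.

Need to visit all 14 open cells exactly once, starting at b1 and ending at c3.
Cell a2 has only two open neighbours (a3 and b2), so the path must pass straight through it: one of those is the cell it's entered from and the other is where it exits.
Route from b1: 3× right (reaching e1), 2× down (reaching e3), left to d3, up to d2, 3× left (reaching a2), down to a3, 2× right (reaching c3) — 13 moves in all.
Check: all 14 open cells covered.

b1 -> c1 -> d1 -> e1 -> e2 -> e3 -> d3 -> d2 -> c2 -> b2 -> a2 -> a3 -> b3 -> c3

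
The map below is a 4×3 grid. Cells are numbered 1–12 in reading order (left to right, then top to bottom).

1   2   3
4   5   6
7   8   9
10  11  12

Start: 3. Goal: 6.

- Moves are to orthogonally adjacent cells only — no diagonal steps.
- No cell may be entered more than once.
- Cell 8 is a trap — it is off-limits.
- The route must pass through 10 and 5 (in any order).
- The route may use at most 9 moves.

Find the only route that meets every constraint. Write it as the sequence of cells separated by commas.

3, 2, 5, 4, 7, 10, 11, 12, 9, 6

Any route must reach 10 and 5 and still end at 6 within 9 moves, so the order of the required stops is forced.
Route from 3: left to 2, down to 5, left to 4, 2× down (reaching 10), 2× right (reaching 12), 2× up (reaching 6) — 9 moves in all.
Check: all required cells visited; 9 ≤ 9 moves.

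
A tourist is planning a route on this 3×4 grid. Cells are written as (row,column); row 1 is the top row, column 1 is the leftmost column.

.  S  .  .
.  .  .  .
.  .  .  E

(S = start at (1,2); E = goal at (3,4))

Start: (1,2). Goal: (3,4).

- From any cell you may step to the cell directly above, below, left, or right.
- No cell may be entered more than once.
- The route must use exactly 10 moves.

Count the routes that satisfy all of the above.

Need simple routes of exactly 10 moves from (1,2) to (3,4) (Manhattan distance 4, so 3 moves are spent on a detour and 3 undoing it).
Enumerating: (1,2) (2,2) (2,1) (3,1) (3,2) (3,3) (2,3) (1,3) (1,4) (2,4) (3,4) | (1,2) (1,1) (2,1) (3,1) (3,2) (2,2) (2,3) (1,3) (1,4) (2,4) (3,4) | (1,2) (1,1) (2,1) (3,1) (3,2) (3,3) (2,3) (1,3) (1,4) (2,4) (3,4) | (1,2) (1,1) (2,1) (2,2) (3,2) (3,3) (2,3) (1,3) (1,4) (2,4) (3,4) | (1,2) (1,3) (1,4) (2,4) (2,3) (2,2) (2,1) (3,1) (3,2) (3,3) (3,4).
That gives 5 routes.

5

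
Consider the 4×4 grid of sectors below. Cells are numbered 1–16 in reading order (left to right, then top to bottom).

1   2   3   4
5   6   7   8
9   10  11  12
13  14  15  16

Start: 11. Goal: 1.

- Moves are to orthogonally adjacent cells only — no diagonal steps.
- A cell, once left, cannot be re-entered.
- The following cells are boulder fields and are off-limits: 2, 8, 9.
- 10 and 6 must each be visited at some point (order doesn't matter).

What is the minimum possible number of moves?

Any route passes through 10 and 6 in some order between 11 and 1. Summing Manhattan distances along each leg and taking the cheapest ordering (11 → 10 → 6 → 1) gives a lower bound of 1 + 1 + 2 = 4 moves.
A route of 4 moves achieves this: 11 → 10 → 6 → 5 → 1.
Since 4 matches the lower bound, it is optimal.

4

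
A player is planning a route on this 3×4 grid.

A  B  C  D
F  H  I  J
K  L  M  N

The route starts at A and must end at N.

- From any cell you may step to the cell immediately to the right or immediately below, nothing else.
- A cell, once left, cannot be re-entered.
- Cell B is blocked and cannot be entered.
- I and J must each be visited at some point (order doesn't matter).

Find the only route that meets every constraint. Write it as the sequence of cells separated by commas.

Moves only go right or down, so the column and row indices never decrease.
Route from A: down 1 to F, right 3 to J, down 1 to N — 5 moves in all.
Check: all required cells visited.

A, F, H, I, J, N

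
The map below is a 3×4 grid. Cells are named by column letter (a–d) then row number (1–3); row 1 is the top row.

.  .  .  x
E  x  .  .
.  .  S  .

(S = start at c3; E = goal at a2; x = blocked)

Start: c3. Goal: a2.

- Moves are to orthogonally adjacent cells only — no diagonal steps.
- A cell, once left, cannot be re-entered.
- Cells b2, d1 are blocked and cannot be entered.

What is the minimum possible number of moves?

The Manhattan distance from c3 to a2 is |3−2| + |3−1| = 3, so at least 3 moves are needed.
A route of 3 moves achieves this: c3 → b3 → a3 → a2.
Since 3 matches the lower bound, it is optimal.

3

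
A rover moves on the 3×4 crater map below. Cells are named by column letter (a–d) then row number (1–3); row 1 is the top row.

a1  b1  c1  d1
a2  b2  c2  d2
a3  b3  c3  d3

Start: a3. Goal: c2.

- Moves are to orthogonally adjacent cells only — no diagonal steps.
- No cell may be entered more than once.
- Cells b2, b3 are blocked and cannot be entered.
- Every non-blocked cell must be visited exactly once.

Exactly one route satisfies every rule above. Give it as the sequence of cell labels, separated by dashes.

a3 - a2 - a1 - b1 - c1 - d1 - d2 - d3 - c3 - c2

Need to visit all 10 open cells exactly once, starting at a3 and ending at c2.
Cell a2 has only two open neighbours (a1 and a3), so the path must pass straight through it: one of those is the cell it's entered from and the other is where it exits.
Route from a3: up 2 to a1, right 3 to d1, down 2 to d3, left 1 to c3, up 1 to c2 — 9 moves in all.
Check: all 10 open cells covered.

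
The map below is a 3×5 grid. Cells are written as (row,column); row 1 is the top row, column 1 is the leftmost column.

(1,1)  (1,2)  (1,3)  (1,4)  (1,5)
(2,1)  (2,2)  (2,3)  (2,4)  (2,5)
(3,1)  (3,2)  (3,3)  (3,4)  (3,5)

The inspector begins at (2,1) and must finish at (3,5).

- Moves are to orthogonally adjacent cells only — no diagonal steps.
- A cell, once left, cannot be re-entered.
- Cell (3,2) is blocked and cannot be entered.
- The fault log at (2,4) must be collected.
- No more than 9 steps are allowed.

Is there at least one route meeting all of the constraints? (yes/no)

One route that works: (2,1) → (2,2) → (2,3) → (2,4) → (3,4) → (3,5).

yes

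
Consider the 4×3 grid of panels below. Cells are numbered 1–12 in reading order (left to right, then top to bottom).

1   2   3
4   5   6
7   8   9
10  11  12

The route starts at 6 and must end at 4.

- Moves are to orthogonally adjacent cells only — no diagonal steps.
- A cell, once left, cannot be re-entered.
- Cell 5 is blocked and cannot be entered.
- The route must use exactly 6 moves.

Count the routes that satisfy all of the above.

3

Need simple routes of exactly 6 moves from 6 to 4 (Manhattan distance 2, so 2 moves are spent on a detour and 2 undoing it).
Enumerating: 6 9 12 11 8 7 4 | 6 9 12 11 10 7 4 | 6 9 8 11 10 7 4.
That gives 3 routes.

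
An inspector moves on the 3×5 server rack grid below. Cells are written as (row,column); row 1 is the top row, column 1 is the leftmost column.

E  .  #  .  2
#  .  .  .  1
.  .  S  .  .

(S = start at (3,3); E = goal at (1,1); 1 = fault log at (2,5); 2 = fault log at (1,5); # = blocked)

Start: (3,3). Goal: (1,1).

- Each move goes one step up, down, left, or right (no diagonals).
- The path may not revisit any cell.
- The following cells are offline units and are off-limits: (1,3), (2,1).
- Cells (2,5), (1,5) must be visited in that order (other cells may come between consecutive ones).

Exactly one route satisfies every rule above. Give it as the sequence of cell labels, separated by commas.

The waypoints must appear in the order (2,5), (1,5), with no cell reused.
Route from (3,3): right 2 to (3,5), up 2 to (1,5), left 1 to (1,4), down 1 to (2,4), left 2 to (2,2), up 1 to (1,2), left 1 to (1,1) — 10 moves in all.
Check: order respected (1 at step 3, 2 at step 4).

(3,3), (3,4), (3,5), (2,5), (1,5), (1,4), (2,4), (2,3), (2,2), (1,2), (1,1)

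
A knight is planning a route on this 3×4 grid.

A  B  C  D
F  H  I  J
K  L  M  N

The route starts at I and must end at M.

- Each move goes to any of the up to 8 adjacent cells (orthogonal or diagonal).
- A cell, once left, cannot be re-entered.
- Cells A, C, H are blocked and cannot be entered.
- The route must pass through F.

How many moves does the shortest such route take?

Any route passes through F somewhere between I and M. Summing Chebyshev distances along the two legs (I → F → M) gives a lower bound of 2 + 2 = 4 moves.
A route of 4 moves achieves this: I → B → F → L → M.
Since 4 matches the lower bound, it is optimal.

4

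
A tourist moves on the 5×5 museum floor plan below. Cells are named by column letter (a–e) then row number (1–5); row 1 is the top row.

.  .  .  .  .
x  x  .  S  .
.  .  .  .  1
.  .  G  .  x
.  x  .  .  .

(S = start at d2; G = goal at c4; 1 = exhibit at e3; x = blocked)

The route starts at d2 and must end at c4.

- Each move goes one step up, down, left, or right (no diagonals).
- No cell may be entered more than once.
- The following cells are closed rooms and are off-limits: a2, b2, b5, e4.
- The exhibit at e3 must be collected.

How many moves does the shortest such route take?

Any route passes through e3 somewhere between d2 and c4. Summing Manhattan distances along the two legs (d2 → e3 → c4) gives a lower bound of 2 + 3 = 5 moves.
A route of 5 moves achieves this: d2 → e2 → e3 → d3 → d4 → c4.
Since 5 matches the lower bound, it is optimal.

5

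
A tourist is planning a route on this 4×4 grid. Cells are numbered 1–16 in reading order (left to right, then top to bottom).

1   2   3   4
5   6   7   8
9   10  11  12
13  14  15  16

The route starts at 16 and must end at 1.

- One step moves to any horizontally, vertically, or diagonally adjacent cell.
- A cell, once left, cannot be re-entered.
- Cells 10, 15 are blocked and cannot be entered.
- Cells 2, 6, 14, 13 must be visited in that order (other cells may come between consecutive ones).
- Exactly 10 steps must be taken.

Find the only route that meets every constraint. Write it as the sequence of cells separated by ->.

The waypoints must appear in the order 2, 6, 14, 13, with no cell reused.
Route from 16: up to 12, 2× up-left (reaching 2), down to 6, down-right to 11, down-left to 14, left to 13, 3× up (reaching 1) — 10 moves in all.
Check: order respected (2 at step 3, 6 at step 4, 14 at step 6, 13 at step 7); 10 moves as required.

16 -> 12 -> 7 -> 2 -> 6 -> 11 -> 14 -> 13 -> 9 -> 5 -> 1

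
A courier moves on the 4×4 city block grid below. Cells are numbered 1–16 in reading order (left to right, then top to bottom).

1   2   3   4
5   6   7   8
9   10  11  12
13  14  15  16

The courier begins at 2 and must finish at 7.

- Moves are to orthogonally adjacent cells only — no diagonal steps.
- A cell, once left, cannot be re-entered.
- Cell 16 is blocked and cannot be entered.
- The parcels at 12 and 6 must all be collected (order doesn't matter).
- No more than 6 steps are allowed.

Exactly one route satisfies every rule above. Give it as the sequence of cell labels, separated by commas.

The 6-move cap with required stops at 12, 6 leaves no slack for detours.
Route from 2: down 2 to 10, right 2 to 12, up 1 to 8, left 1 to 7 — 6 moves in all.
Check: all required cells visited; 6 ≤ 6 moves.

2, 6, 10, 11, 12, 8, 7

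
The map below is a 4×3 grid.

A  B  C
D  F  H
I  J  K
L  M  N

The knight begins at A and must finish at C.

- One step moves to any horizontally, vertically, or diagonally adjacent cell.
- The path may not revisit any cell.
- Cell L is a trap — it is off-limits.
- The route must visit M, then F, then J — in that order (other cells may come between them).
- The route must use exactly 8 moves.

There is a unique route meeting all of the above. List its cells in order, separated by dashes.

The waypoints must appear in the order M, F, J, with no cell reused.
Route from A: 2× down (reaching I), down-right to M, up-right to K, up-left to F, down to J, up-right to H, up to C — 8 moves in all.
Check: order respected (M at step 3, F at step 5, J at step 6); 8 moves as required.

A - D - I - M - K - F - J - H - C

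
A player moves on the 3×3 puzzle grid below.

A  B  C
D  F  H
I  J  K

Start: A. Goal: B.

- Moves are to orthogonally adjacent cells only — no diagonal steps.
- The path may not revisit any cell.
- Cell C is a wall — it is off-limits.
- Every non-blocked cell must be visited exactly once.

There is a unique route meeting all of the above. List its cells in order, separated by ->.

Need to visit all 8 open cells exactly once, starting at A and ending at B.
Cell K has only two open neighbours (H and J), so the path must pass straight through it: one of those is the cell it's entered from and the other is where it exits.
Route from A: down 2 to I, right 2 to K, up 1 to H, left 1 to F, up 1 to B — 7 moves in all.
Check: all 8 open cells covered.

A -> D -> I -> J -> K -> H -> F -> B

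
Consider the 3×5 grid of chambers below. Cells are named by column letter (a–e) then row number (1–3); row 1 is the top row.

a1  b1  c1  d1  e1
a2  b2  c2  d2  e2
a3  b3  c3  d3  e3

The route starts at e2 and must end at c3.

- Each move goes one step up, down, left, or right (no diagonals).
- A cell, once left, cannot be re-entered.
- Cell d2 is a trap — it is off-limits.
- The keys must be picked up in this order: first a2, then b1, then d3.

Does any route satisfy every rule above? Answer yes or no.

no

Even ignoring the required order, no revisit-free route from e2 to c3 manages to pass through all of a2, b1, and d3: branching out from e2, every path either misses one of them or, having collected them, can no longer reach c3 without re-entering a cell.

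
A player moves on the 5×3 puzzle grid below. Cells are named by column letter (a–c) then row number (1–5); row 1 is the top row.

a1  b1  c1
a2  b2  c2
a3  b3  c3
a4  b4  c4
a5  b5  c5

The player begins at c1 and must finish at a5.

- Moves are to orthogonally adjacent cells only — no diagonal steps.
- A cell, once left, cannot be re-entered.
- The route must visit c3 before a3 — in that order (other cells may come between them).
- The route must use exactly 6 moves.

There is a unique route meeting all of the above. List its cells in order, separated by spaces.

The waypoints must appear in the order c3, a3, with no cell reused.
Route from c1: 2× down (reaching c3), 2× left (reaching a3), 2× down (reaching a5) — 6 moves in all.
Check: order respected (c3 at step 2, a3 at step 4); 6 moves as required.

c1 c2 c3 b3 a3 a4 a5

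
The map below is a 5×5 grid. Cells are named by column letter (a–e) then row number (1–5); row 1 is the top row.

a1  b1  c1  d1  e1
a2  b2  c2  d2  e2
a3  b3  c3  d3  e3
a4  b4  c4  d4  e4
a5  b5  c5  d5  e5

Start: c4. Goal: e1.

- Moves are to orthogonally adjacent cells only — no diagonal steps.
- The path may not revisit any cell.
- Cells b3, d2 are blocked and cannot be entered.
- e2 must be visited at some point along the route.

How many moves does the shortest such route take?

5

Any route passes through e2 somewhere between c4 and e1. Summing Manhattan distances along the two legs (c4 → e2 → e1) gives a lower bound of 4 + 1 = 5 moves.
A route of 5 moves achieves this: c4 → c3 → d3 → e3 → e2 → e1.
Since 5 matches the lower bound, it is optimal.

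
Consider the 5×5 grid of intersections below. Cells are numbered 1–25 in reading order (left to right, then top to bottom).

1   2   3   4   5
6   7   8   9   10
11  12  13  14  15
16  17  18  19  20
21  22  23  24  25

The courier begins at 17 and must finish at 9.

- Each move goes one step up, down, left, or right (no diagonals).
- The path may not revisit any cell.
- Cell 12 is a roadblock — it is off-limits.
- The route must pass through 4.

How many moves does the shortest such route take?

6

Any route passes through 4 somewhere between 17 and 9. Summing Manhattan distances along the two legs (17 → 4 → 9) gives a lower bound of 5 + 1 = 6 moves.
A route of 6 moves achieves this: 17 → 18 → 13 → 8 → 3 → 4 → 9.
Since 6 matches the lower bound, it is optimal.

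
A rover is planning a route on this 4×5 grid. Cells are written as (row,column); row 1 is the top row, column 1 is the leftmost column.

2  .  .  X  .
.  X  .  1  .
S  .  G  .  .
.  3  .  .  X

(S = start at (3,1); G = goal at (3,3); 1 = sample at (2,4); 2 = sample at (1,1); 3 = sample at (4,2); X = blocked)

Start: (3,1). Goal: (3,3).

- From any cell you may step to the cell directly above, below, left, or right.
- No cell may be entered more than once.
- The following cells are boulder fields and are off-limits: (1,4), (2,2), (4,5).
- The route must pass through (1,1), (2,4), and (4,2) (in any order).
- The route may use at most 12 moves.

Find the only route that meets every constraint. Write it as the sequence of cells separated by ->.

(3,1) -> (2,1) -> (1,1) -> (1,2) -> (1,3) -> (2,3) -> (2,4) -> (3,4) -> (4,4) -> (4,3) -> (4,2) -> (3,2) -> (3,3)

Any route must reach (1,1), (2,4), and (4,2) and still end at (3,3) within 12 moves, so the order of the required stops is forced.
Route from (3,1): 2× up (reaching (1,1)), 2× right (reaching (1,3)), down to (2,3), right to (2,4), 2× down (reaching (4,4)), 2× left (reaching (4,2)), up to (3,2), right to (3,3) — 12 moves in all.
Check: all required cells visited; 12 ≤ 12 moves.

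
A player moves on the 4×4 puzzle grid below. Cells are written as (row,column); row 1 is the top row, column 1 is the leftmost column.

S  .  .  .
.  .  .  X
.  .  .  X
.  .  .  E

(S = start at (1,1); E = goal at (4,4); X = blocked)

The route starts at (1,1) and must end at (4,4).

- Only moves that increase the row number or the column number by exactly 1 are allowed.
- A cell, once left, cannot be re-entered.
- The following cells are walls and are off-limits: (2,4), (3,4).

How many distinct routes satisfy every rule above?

A right/down-only route from (1,1) to (4,4) makes exactly 3 down-moves and 3 right-moves in some order.
With no other constraints that would be C(6,3) = 20 routes.
Subtract routes through each blocked cell (inclusion–exclusion for overlaps): − through (2,4): 4 − through (3,4): 10 + through (2,4)&(3,4): 4 → 10.
That gives 10 routes.

10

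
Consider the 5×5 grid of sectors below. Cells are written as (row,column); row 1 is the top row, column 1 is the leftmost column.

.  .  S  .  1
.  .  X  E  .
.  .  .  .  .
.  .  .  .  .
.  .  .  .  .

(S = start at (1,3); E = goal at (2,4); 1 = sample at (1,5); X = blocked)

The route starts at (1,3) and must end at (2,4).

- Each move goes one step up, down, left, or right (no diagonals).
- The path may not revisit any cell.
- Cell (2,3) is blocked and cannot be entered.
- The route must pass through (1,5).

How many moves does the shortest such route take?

4

Any route passes through (1,5) somewhere between (1,3) and (2,4). Summing Manhattan distances along the two legs ((1,3) → (1,5) → (2,4)) gives a lower bound of 2 + 2 = 4 moves.
A route of 4 moves achieves this: (1,3) → (1,4) → (1,5) → (2,5) → (2,4).
Since 4 matches the lower bound, it is optimal.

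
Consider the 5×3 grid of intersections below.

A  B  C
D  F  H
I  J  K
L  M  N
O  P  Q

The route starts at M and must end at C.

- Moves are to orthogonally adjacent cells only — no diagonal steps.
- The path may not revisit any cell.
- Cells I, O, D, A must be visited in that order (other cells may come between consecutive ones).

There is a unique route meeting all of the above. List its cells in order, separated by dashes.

M - J - I - L - O - P - Q - N - K - H - F - D - A - B - C

The waypoints must appear in the order I, O, D, A, with no cell reused.
Route from M: up to J, left to I, 2× down (reaching O), 2× right (reaching Q), 3× up (reaching H), 2× left (reaching D), up to A, 2× right (reaching C) — 14 moves in all.
Check: order respected (I at step 2, O at step 4, D at step 11, A at step 12).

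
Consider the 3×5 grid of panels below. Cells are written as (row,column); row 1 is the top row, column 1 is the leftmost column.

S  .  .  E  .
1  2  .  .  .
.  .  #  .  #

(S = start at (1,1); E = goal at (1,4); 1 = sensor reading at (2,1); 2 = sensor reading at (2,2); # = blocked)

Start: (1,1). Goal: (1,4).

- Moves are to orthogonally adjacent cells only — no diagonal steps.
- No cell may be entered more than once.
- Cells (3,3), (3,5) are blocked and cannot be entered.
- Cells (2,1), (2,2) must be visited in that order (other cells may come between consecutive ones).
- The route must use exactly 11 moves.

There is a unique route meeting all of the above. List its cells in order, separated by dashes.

The waypoints must appear in the order (2,1), (2,2), with no cell reused.
Route from (1,1): down 2 to (3,1), right 1 to (3,2), up 2 to (1,2), right 1 to (1,3), down 1 to (2,3), right 2 to (2,5), up 1 to (1,5), left 1 to (1,4) — 11 moves in all.
Check: order respected (1 at step 1, 2 at step 4); 11 moves as required.

(1,1) - (2,1) - (3,1) - (3,2) - (2,2) - (1,2) - (1,3) - (2,3) - (2,4) - (2,5) - (1,5) - (1,4)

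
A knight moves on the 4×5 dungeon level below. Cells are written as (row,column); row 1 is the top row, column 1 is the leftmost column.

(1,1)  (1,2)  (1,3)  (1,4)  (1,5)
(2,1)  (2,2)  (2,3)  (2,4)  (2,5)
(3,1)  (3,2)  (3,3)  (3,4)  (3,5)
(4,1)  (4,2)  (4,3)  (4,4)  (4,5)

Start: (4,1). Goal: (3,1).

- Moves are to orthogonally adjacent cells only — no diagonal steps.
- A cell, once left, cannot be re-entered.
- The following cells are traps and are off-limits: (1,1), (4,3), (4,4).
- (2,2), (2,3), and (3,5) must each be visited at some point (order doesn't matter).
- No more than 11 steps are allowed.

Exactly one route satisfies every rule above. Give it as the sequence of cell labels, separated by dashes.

Any route must reach (2,2), (2,3), and (3,5) and still end at (3,1) within 11 moves, so the order of the required stops is forced.
Route from (4,1): right 1 to (4,2), up 1 to (3,2), right 3 to (3,5), up 1 to (2,5), left 4 to (2,1), down 1 to (3,1) — 11 moves in all.
Check: all required cells visited; 11 ≤ 11 moves.

(4,1) - (4,2) - (3,2) - (3,3) - (3,4) - (3,5) - (2,5) - (2,4) - (2,3) - (2,2) - (2,1) - (3,1)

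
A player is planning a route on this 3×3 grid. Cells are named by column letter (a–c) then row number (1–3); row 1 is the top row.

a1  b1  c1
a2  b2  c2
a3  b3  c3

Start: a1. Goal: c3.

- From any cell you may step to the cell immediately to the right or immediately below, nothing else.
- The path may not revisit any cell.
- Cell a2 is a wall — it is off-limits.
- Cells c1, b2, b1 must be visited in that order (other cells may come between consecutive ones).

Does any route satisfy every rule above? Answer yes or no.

b2 lies to the left of c1, so going from c1 to b2 would need a leftward move — but moves only go right/down, so c1 cannot be visited before b2.

no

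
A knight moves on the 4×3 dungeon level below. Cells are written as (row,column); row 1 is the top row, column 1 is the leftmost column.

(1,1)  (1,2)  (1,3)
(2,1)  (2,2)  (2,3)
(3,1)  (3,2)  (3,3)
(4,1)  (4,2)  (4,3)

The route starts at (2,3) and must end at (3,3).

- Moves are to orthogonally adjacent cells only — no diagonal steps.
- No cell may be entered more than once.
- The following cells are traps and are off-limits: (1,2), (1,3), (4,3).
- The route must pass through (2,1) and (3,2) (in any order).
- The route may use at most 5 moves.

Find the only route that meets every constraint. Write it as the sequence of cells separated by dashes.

(2,3) - (2,2) - (2,1) - (3,1) - (3,2) - (3,3)

Any route must reach (2,1) and (3,2) and still end at (3,3) within 5 moves, so the order of the required stops is forced.
Route from (2,3): 2× left (reaching (2,1)), down to (3,1), 2× right (reaching (3,3)) — 5 moves in all.
Check: all required cells visited; 5 ≤ 5 moves.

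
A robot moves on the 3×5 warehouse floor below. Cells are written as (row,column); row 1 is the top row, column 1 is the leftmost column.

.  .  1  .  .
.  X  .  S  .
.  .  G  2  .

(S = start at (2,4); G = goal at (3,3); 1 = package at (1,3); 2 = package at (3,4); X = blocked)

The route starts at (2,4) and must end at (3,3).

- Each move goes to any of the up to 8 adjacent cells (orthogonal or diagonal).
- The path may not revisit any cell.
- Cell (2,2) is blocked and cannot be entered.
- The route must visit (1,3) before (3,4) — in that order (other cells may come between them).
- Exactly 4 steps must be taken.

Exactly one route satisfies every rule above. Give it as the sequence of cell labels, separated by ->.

(2,4) -> (1,3) -> (2,3) -> (3,4) -> (3,3)

The waypoints must appear in the order (1,3), (3,4), with no cell reused.
Route from (2,4): up-left to (1,3), down to (2,3), down-right to (3,4), left to (3,3) — 4 moves in all.
Check: order respected (1 at step 1, 2 at step 3); 4 moves as required.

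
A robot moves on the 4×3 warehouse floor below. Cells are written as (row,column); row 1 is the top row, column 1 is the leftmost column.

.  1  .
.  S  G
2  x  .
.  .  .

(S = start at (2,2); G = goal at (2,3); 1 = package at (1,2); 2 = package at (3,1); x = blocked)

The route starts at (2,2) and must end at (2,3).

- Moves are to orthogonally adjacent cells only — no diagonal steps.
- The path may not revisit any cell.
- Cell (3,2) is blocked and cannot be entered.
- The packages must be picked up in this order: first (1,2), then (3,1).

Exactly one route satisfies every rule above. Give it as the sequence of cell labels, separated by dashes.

(2,2) - (1,2) - (1,1) - (2,1) - (3,1) - (4,1) - (4,2) - (4,3) - (3,3) - (2,3)

The waypoints must appear in the order (1,2), (3,1), with no cell reused.
Route from (2,2): up 1 to (1,2), left 1 to (1,1), down 3 to (4,1), right 2 to (4,3), up 2 to (2,3) — 9 moves in all.
Check: order respected (1 at step 1, 2 at step 4).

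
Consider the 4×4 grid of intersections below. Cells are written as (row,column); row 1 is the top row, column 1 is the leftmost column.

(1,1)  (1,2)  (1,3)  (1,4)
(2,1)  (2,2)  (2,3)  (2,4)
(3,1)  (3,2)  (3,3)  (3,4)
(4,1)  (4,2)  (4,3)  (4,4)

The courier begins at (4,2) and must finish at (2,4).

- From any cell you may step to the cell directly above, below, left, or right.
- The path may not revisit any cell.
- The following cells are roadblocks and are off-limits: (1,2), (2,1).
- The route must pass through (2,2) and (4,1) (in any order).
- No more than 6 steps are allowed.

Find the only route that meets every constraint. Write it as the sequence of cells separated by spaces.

Any route must reach (2,2) and (4,1) and still end at (2,4) within 6 moves, so the order of the required stops is forced.
Route from (4,2): left to (4,1), up to (3,1), right to (3,2), up to (2,2), 2× right (reaching (2,4)) — 6 moves in all.
Check: all required cells visited; 6 ≤ 6 moves.

(4,2) (4,1) (3,1) (3,2) (2,2) (2,3) (2,4)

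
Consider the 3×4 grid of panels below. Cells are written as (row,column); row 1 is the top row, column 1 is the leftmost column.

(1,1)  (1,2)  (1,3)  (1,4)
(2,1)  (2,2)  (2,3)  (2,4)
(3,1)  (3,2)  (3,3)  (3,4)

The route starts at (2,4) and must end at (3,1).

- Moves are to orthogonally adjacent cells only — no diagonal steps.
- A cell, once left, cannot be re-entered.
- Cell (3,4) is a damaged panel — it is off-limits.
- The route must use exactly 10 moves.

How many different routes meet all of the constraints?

Need simple routes of exactly 10 moves from (2,4) to (3,1) (Manhattan distance 4, so 3 moves are spent on a detour and 3 undoing it).
Enumerating: (2,4) (1,4) (1,3) (2,3) (3,3) (3,2) (2,2) (1,2) (1,1) (2,1) (3,1) | (2,4) (1,4) (1,3) (1,2) (1,1) (2,1) (2,2) (2,3) (3,3) (3,2) (3,1).
That gives 2 routes.

2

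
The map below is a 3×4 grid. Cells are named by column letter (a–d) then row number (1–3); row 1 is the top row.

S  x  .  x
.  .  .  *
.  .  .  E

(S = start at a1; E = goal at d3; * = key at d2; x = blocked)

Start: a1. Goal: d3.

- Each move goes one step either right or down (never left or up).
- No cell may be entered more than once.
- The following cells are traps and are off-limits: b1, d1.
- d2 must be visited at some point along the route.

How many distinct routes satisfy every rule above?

1

A right/down-only route from a1 to d3 makes exactly 2 down-moves and 3 right-moves in some order.
With no other constraints that would be C(5,2) = 10 routes.
Split at d2 and multiply the segment counts (each segment already excludes blocked cells): a1→d2: 1; d2→d3: 1; product = 1.
That gives 1 route.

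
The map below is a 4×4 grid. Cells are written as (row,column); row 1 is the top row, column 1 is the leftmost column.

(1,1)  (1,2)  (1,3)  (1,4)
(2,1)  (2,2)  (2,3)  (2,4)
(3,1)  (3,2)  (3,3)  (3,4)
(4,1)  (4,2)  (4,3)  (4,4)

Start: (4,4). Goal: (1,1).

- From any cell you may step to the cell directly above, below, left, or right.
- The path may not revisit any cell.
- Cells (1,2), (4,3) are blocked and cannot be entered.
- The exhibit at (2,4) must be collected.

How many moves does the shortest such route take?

Any route passes through (2,4) somewhere between (4,4) and (1,1). Summing Manhattan distances along the two legs ((4,4) → (2,4) → (1,1)) gives a lower bound of 2 + 4 = 6 moves.
A route of 6 moves achieves this: (4,4) → (3,4) → (2,4) → (2,3) → (2,2) → (2,1) → (1,1).
Since 6 matches the lower bound, it is optimal.

6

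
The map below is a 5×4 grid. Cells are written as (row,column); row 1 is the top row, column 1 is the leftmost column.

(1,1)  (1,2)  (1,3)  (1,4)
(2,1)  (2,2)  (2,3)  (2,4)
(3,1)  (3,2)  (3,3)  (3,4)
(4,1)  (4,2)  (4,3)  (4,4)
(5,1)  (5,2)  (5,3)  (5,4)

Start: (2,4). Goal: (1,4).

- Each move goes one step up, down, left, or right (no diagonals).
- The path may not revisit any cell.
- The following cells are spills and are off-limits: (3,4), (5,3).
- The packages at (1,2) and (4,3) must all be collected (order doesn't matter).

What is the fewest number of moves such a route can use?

Any route passes through (1,2) and (4,3) in some order between (2,4) and (1,4). Summing Manhattan distances along each leg and taking the cheapest ordering ((2,4) → (4,3) → (1,2) → (1,4)) gives a lower bound of 3 + 4 + 2 = 9 moves.
A route of 9 moves achieves this: (2,4) → (2,3) → (3,3) → (4,3) → (4,2) → (3,2) → (2,2) → (1,2) → (1,3) → (1,4).
Since 9 matches the lower bound, it is optimal.

9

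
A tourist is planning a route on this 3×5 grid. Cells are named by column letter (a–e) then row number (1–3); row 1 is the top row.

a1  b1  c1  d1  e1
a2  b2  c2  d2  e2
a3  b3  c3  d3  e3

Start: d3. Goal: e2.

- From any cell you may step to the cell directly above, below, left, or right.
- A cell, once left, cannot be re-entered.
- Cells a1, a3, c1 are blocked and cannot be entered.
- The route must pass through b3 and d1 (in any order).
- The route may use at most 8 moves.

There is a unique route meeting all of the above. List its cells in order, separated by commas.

Any route must reach b3 and d1 and still end at e2 within 8 moves, so the order of the required stops is forced.
Route from d3: 2× left (reaching b3), up to b2, 2× right (reaching d2), up to d1, right to e1, down to e2 — 8 moves in all.
Check: all required cells visited; 8 ≤ 8 moves.

d3, c3, b3, b2, c2, d2, d1, e1, e2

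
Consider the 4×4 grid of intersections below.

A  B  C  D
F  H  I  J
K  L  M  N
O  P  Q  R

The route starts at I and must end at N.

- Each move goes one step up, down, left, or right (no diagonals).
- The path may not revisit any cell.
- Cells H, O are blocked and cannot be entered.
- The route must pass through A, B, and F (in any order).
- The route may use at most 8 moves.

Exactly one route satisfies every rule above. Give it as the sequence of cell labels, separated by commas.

I, C, B, A, F, K, L, M, N

The 8-move cap with required stops at A, B, F leaves no slack for detours.
Route from I: up to C, 2× left (reaching A), 2× down (reaching K), 3× right (reaching N) — 8 moves in all.
Check: all required cells visited; 8 ≤ 8 moves.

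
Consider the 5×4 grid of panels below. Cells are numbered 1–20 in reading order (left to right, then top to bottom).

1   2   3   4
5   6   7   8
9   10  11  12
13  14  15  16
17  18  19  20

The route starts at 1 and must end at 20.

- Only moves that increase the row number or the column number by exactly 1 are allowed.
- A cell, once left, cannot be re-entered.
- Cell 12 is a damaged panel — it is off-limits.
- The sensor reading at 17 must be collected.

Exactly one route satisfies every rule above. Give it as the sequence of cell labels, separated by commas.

1, 5, 9, 13, 17, 18, 19, 20

Moves only go right or down, so the column and row indices never decrease.
Route from 1: 4× down (reaching 17), 3× right (reaching 20) — 7 moves in all.
Check: all required cells visited.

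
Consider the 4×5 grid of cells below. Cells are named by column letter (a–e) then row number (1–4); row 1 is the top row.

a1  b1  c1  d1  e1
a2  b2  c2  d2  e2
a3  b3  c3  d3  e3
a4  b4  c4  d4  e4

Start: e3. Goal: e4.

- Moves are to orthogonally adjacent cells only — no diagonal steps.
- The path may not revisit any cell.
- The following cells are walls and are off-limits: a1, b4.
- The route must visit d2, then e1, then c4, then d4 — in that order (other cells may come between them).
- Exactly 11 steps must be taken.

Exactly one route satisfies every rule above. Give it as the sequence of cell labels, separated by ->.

The waypoints must appear in the order d2, e1, c4, d4, with no cell reused.
Route from e3: left to d3, up to d2, right to e2, up to e1, 2× left (reaching c1), 3× down (reaching c4), 2× right (reaching e4) — 11 moves in all.
Check: order respected (d2 at step 2, e1 at step 4, c4 at step 9, d4 at step 10); 11 moves as required.

e3 -> d3 -> d2 -> e2 -> e1 -> d1 -> c1 -> c2 -> c3 -> c4 -> d4 -> e4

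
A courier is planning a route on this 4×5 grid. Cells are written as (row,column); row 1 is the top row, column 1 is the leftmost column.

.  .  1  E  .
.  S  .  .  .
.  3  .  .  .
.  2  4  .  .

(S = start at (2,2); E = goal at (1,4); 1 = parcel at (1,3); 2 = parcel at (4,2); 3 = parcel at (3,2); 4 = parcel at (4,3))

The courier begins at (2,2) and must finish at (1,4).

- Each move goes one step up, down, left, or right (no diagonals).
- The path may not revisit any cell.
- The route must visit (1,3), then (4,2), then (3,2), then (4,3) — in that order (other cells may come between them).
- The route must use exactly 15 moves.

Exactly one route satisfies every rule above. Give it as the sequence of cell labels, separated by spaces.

The waypoints must appear in the order (1,3), (4,2), (3,2), (4,3), with no cell reused.
Route from (2,2): right 1 to (2,3), up 1 to (1,3), left 2 to (1,1), down 3 to (4,1), right 1 to (4,2), up 1 to (3,2), right 1 to (3,3), down 1 to (4,3), right 1 to (4,4), up 3 to (1,4) — 15 moves in all.
Check: order respected (1 at step 2, 2 at step 8, 3 at step 9, 4 at step 11); 15 moves as required.

(2,2) (2,3) (1,3) (1,2) (1,1) (2,1) (3,1) (4,1) (4,2) (3,2) (3,3) (4,3) (4,4) (3,4) (2,4) (1,4)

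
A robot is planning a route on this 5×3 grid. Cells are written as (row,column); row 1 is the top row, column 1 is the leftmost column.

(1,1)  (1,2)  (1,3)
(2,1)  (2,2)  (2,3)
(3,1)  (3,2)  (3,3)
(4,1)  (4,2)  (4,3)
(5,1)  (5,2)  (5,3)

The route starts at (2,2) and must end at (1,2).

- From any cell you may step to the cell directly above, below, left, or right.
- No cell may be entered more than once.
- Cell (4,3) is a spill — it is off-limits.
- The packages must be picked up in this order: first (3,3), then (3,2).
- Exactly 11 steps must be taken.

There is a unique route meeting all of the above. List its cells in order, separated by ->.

The waypoints must appear in the order (3,3), (3,2), with no cell reused.
Route from (2,2): right to (2,3), down to (3,3), left to (3,2), 2× down (reaching (5,2)), left to (5,1), 4× up (reaching (1,1)), right to (1,2) — 11 moves in all.
Check: order respected ((3,3) at step 2, (3,2) at step 3); 11 moves as required.

(2,2) -> (2,3) -> (3,3) -> (3,2) -> (4,2) -> (5,2) -> (5,1) -> (4,1) -> (3,1) -> (2,1) -> (1,1) -> (1,2)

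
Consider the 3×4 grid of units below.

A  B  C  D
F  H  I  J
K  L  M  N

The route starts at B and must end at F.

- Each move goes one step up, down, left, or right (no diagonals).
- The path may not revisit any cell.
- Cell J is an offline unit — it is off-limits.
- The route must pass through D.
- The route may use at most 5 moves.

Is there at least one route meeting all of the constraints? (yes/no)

D must be visited but has only one open neighbour (C), and it is neither the start nor the goal — the route would have to enter and leave through C, re-entering it.

no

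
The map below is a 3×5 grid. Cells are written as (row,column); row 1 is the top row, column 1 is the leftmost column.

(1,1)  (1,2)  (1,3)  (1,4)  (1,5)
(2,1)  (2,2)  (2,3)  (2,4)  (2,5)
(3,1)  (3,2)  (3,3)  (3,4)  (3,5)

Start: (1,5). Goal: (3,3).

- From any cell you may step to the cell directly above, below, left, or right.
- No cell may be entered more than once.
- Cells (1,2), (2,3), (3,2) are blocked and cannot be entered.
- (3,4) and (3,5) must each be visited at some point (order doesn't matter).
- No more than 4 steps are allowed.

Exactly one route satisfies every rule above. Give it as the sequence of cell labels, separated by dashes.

Any route must reach (3,4) and (3,5) and still end at (3,3) within 4 moves, so the order of the required stops is forced.
Route from (1,5): down 2 to (3,5), left 2 to (3,3) — 4 moves in all.
Check: all required cells visited; 4 ≤ 4 moves.

(1,5) - (2,5) - (3,5) - (3,4) - (3,3)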